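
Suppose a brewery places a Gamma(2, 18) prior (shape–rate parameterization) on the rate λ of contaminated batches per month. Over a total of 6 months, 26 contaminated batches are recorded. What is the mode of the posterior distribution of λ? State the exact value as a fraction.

Total count 26 over total exposure 6 months.
Gamma(α, β) with Poisson data over total exposure Σt gives posterior Gamma(α+Σx, β+Σt) = Gamma(28, 24).
Posterior mode = (α'−1)/β' = 27/24 = 9/8.

9/8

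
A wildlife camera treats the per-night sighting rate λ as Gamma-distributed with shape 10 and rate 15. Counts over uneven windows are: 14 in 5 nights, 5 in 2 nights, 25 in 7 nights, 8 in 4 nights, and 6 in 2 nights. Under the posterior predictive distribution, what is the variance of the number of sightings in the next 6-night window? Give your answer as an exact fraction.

16728/1225

Total count: 14 + 5 + 25 + 8 + 6 = 58.
Total exposure: 5 + 2 + 7 + 4 + 2 = 20 nights.
By Gamma–Poisson conjugacy, the posterior is Gamma(α + Σx, β + Σt) = Gamma(10 + 58, 15 + 20) = Gamma(68, 35).
The posterior predictive for a window of length T is Negative Binomial with variance T·α'·(β'+T)/β'² = 6·68·41/1225 = 16728/1225.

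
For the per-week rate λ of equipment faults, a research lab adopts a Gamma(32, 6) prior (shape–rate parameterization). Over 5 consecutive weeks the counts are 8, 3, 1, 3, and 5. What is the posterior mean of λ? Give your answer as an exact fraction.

52/11

Total count: 8 + 3 + 1 + 3 + 5 = 20.
Total exposure: 5 weeks.
By Gamma–Poisson conjugacy, the posterior is Gamma(α + Σx, β + Σt) = Gamma(32 + 20, 6 + 5) = Gamma(52, 11).
Posterior mean = α'/β' = 52/11.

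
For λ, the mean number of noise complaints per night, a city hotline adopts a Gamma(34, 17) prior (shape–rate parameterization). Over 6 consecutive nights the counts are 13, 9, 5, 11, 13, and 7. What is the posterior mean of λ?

Total count: 13 + 9 + 5 + 11 + 13 + 7 = 58.
Total exposure: 6 nights.
Posterior: α' = 34 + 58 = 92, β' = 17 + 6 = 23.
Posterior mean = α'/β' = 92/23 = 4.

4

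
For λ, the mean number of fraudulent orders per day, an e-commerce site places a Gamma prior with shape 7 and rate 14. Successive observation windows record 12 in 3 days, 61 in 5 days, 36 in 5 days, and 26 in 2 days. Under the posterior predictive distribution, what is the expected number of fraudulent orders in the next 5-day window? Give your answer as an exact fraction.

Total count: 12 + 61 + 36 + 26 = 135.
Total exposure: 3 + 5 + 5 + 2 = 15 days.
By Gamma–Poisson conjugacy, the posterior is Gamma(α + Σx, β + Σt) = Gamma(7 + 135, 14 + 15) = Gamma(142, 29).
Predictive mean over a 5-day window = T·E[λ|data] = 5·142/29 = 710/29.

710/29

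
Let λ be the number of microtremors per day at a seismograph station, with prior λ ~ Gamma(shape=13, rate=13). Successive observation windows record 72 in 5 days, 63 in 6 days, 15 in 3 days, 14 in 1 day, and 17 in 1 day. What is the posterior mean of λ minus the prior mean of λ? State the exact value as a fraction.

165/29

Total count: 72 + 63 + 15 + 14 + 17 = 181.
Total exposure: 5 + 6 + 3 + 1 + 1 = 16 days.
Gamma(α, β) with Poisson data over total exposure Σt gives posterior Gamma(α+Σx, β+Σt) = Gamma(194, 29).
Posterior mean = 194/29 = 194/29; prior mean = 13/13 = 1. Difference = 194/29 − 1 = 165/29.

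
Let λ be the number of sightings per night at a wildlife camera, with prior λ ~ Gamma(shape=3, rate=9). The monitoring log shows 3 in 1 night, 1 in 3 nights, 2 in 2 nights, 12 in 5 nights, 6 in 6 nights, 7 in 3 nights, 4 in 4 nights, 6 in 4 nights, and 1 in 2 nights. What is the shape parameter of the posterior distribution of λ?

Total count: 3 + 1 + 2 + 12 + 6 + 7 + 4 + 6 + 1 = 42.
Total exposure: 1 + 3 + 2 + 5 + 6 + 3 + 4 + 4 + 2 = 30 nights.
The Gamma prior is conjugate for the Poisson rate, so λ | data ~ Gamma(3+42, 9+30) = Gamma(45, 39).

45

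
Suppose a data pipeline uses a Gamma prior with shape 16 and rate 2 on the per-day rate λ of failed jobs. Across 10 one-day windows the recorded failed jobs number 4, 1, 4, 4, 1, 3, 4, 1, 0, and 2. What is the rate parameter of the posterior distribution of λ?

12

Total count: 4 + 1 + 4 + 4 + 1 + 3 + 4 + 1 + 0 + 2 = 24.
Total exposure: 10 days.
By Gamma–Poisson conjugacy, the posterior is Gamma(α + Σx, β + Σt) = Gamma(16 + 24, 2 + 10) = Gamma(40, 12).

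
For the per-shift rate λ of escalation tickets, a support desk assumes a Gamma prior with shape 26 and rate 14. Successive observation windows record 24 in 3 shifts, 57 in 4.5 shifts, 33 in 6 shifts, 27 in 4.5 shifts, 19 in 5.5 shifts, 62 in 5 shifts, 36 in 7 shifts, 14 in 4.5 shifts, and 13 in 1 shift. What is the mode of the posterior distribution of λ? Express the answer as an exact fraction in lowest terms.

62/11

Total count: 24 + 57 + 33 + 27 + 19 + 62 + 36 + 14 + 13 = 285.
Total exposure: 3 + 4.5 + 6 + 4.5 + 5.5 + 5 + 7 + 4.5 + 1 = 41 shifts.
Posterior: α' = 26 + 285 = 311, β' = 14 + 41 = 55.
Posterior mode = (α'−1)/β' = 310/55 = 62/11.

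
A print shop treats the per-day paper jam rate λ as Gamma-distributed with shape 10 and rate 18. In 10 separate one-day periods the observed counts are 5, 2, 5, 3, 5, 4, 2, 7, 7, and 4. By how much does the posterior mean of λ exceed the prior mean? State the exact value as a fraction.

Total count: 5 + 2 + 5 + 3 + 5 + 4 + 2 + 7 + 7 + 4 = 44.
Total exposure: 10 days.
By Gamma–Poisson conjugacy, the posterior is Gamma(α + Σx, β + Σt) = Gamma(10 + 44, 18 + 10) = Gamma(54, 28).
Posterior mean = 54/28 = 27/14; prior mean = 10/18 = 5/9. Difference = 27/14 − 5/9 = 173/126.

173/126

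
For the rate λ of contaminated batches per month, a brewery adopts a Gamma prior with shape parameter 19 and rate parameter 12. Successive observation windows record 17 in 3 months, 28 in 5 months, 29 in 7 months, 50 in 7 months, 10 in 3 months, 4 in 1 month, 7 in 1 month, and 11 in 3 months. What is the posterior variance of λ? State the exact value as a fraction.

Total count: 17 + 28 + 29 + 50 + 10 + 4 + 7 + 11 = 156.
Total exposure: 3 + 5 + 7 + 7 + 3 + 1 + 1 + 3 = 30 months.
Conjugate update: add total count to the shape and total exposure to the rate, giving Gamma(175, 42).
Posterior variance = α'/β'² = 175/1764 = 25/252.

25/252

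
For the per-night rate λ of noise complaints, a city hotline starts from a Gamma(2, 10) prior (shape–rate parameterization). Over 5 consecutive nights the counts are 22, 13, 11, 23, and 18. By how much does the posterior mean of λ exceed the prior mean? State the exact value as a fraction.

Total count: 22 + 13 + 11 + 23 + 18 = 87.
Total exposure: 5 nights.
Conjugate update: add total count to the shape and total exposure to the rate, giving Gamma(89, 15).
Posterior mean = 89/15 = 89/15; prior mean = 2/10 = 1/5. Difference = 89/15 − 1/5 = 86/15.

86/15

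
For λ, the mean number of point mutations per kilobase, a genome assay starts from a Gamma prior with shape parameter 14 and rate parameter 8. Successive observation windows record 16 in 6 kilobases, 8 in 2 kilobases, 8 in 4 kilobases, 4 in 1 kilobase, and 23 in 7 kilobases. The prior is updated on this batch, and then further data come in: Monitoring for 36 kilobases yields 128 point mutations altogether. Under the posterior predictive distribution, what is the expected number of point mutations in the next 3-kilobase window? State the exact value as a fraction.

603/64

Total count: 16 + 8 + 8 + 4 + 23 = 59.
Total exposure: 6 + 2 + 4 + 1 + 7 = 20 kilobases.
After the first batch: Gamma(14 + 59, 8 + 20) = Gamma(73, 28).
Total count 128 over total exposure 36 kilobases.
After the second batch: Gamma(73 + 128, 28 + 36) = Gamma(201, 64).
Predictive mean over a 3-kilobase window = T·E[λ|data] = 3·201/64 = 603/64.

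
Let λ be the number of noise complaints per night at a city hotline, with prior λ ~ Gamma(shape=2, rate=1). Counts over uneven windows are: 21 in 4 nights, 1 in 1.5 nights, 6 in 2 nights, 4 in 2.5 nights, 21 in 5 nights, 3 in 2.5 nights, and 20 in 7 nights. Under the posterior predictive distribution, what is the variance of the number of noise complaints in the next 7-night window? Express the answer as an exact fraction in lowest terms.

23660/867

Total count: 21 + 1 + 6 + 4 + 21 + 3 + 20 = 76.
Total exposure: 4 + 1.5 + 2 + 2.5 + 5 + 2.5 + 7 = 24.5 nights.
The Gamma prior is conjugate for the Poisson rate, so λ | data ~ Gamma(2+76, 1+24.5) = Gamma(78, 51/2).
The posterior predictive for a window of length T is Negative Binomial with variance T·α'·(β'+T)/β'² = 7·78·(65/2)/(2601/4) = 23660/867.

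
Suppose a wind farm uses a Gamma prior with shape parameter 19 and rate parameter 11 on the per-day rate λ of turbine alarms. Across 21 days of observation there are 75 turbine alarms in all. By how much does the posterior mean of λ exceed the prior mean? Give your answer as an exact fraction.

213/176

Total count 75 over total exposure 21 days.
Conjugate update: add total count to the shape and total exposure to the rate, giving Gamma(94, 32).
Posterior mean = 94/32 = 47/16; prior mean = 19/11 = 19/11. Difference = 47/16 − 19/11 = 213/176.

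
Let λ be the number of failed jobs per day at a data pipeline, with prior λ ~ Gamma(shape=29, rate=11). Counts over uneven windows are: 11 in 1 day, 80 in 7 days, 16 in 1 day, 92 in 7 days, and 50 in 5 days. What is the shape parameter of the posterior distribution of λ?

278

Total count: 11 + 80 + 16 + 92 + 50 = 249.
Total exposure: 1 + 7 + 1 + 7 + 5 = 21 days.
Conjugate update: add total count to the shape and total exposure to the rate, giving Gamma(278, 32).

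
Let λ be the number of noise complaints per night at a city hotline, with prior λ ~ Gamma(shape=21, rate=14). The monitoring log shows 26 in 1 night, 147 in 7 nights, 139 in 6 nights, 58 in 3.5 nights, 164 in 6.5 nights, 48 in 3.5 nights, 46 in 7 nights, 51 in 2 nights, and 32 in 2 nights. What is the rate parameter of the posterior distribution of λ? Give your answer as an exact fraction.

105/2

Total count: 26 + 147 + 139 + 58 + 164 + 48 + 46 + 51 + 32 = 711.
Total exposure: 1 + 7 + 6 + 3.5 + 6.5 + 3.5 + 7 + 2 + 2 = 38.5 nights.
Gamma(α, β) with Poisson data over total exposure Σt gives posterior Gamma(α+Σx, β+Σt) = Gamma(732, 105/2).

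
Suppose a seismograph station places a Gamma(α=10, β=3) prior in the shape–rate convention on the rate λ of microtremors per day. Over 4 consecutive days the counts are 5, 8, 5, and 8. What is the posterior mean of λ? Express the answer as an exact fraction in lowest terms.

Total count: 5 + 8 + 5 + 8 = 26.
Total exposure: 4 days.
Posterior: α' = 10 + 26 = 36, β' = 3 + 4 = 7.
Posterior mean = α'/β' = 36/7.

36/7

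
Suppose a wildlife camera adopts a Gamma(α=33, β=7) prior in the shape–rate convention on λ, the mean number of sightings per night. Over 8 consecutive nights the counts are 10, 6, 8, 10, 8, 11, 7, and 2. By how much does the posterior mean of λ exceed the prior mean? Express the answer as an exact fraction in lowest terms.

34/21

Total count: 10 + 6 + 8 + 10 + 8 + 11 + 7 + 2 = 62.
Total exposure: 8 nights.
Conjugate update: add total count to the shape and total exposure to the rate, giving Gamma(95, 15).
Posterior mean = 95/15 = 19/3; prior mean = 33/7 = 33/7. Difference = 19/3 − 33/7 = 34/21.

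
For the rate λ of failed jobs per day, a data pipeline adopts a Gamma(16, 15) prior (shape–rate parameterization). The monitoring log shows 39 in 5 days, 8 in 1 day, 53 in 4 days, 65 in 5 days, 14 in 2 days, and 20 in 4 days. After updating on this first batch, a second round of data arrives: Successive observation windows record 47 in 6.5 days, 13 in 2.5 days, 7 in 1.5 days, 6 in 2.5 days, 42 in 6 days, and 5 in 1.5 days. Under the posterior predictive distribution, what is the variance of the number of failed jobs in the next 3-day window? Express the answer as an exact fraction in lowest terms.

Total count: 39 + 8 + 53 + 65 + 14 + 20 = 199.
Total exposure: 5 + 1 + 4 + 5 + 2 + 4 = 21 days.
After the first batch: Gamma(16 + 199, 15 + 21) = Gamma(215, 36).
Total count: 47 + 13 + 7 + 6 + 42 + 5 = 120.
Total exposure: 6.5 + 2.5 + 1.5 + 2.5 + 6 + 1.5 = 20.5 days.
After the second batch: Gamma(215 + 120, 36 + 20.5) = Gamma(335, 113/2).
The posterior predictive for a window of length T is Negative Binomial with variance T·α'·(β'+T)/β'² = 3·335·(119/2)/(12769/4) = 239190/12769.

239190/12769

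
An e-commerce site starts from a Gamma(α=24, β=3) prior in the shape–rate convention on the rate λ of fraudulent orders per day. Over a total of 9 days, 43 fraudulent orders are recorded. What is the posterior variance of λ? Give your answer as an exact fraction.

67/144

Total count 43 over total exposure 9 days.
Conjugate update: add total count to the shape and total exposure to the rate, giving Gamma(67, 12).
Posterior variance = α'/β'² = 67/144.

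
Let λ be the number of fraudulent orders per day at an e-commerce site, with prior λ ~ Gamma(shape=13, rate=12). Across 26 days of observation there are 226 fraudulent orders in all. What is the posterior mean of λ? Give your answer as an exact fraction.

Total count 226 over total exposure 26 days.
The Gamma prior is conjugate for the Poisson rate, so λ | data ~ Gamma(13+226, 12+26) = Gamma(239, 38).
Posterior mean = α'/β' = 239/38.

239/38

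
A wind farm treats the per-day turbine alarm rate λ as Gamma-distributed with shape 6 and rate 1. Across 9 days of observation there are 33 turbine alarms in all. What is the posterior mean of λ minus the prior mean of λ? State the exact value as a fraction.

-21/10

Total count 33 over total exposure 9 days.
Conjugate update: add total count to the shape and total exposure to the rate, giving Gamma(39, 10).
Posterior mean = 39/10 = 39/10; prior mean = 6/1 = 6. Difference = 39/10 − 6 = -21/10.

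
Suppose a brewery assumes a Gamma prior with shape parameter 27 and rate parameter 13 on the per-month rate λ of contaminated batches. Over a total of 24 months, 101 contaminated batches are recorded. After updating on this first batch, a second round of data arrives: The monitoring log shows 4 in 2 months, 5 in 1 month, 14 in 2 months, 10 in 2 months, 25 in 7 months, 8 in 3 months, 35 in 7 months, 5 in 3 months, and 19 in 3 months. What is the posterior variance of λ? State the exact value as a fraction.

253/4489

Total count 101 over total exposure 24 months.
After the first batch: Gamma(27 + 101, 13 + 24) = Gamma(128, 37).
Total count: 4 + 5 + 14 + 10 + 25 + 8 + 35 + 5 + 19 = 125.
Total exposure: 2 + 1 + 2 + 2 + 7 + 3 + 7 + 3 + 3 = 30 months.
After the second batch: Gamma(128 + 125, 37 + 30) = Gamma(253, 67).
Posterior variance = α'/β'² = 253/4489.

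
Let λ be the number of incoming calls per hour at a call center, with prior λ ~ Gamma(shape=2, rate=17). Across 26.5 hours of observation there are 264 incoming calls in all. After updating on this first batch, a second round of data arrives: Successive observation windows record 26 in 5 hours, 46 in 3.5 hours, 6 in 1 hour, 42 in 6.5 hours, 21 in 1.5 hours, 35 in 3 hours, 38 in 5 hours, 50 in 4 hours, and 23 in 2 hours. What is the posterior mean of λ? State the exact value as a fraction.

Total count 264 over total exposure 26.5 hours.
After the first batch: Gamma(2 + 264, 17 + 26.5) = Gamma(266, 87/2).
Total count: 26 + 46 + 6 + 42 + 21 + 35 + 38 + 50 + 23 = 287.
Total exposure: 5 + 3.5 + 1 + 6.5 + 1.5 + 3 + 5 + 4 + 2 = 31.5 hours.
After the second batch: Gamma(266 + 287, 87/2 + 31.5) = Gamma(553, 75).
Posterior mean = α'/β' = 553/75.

553/75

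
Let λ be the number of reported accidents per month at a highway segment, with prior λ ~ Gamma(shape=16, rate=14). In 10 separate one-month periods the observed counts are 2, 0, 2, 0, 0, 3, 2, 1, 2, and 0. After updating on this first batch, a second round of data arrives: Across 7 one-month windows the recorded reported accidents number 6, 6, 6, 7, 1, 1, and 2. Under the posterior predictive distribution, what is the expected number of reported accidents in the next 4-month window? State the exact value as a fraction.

228/31

Total count: 2 + 0 + 2 + 0 + 0 + 3 + 2 + 1 + 2 + 0 = 12.
Total exposure: 10 months.
After the first batch: Gamma(16 + 12, 14 + 10) = Gamma(28, 24).
Total count: 6 + 6 + 6 + 7 + 1 + 1 + 2 = 29.
Total exposure: 7 months.
After the second batch: Gamma(28 + 29, 24 + 7) = Gamma(57, 31).
Predictive mean over a 4-month window = T·E[λ|data] = 4·57/31 = 228/31.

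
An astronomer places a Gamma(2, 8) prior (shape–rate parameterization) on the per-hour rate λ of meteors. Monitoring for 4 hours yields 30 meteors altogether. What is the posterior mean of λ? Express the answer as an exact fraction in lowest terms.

8/3

Total count 30 over total exposure 4 hours.
Gamma(α, β) with Poisson data over total exposure Σt gives posterior Gamma(α+Σx, β+Σt) = Gamma(32, 12).
Posterior mean = α'/β' = 32/12 = 8/3.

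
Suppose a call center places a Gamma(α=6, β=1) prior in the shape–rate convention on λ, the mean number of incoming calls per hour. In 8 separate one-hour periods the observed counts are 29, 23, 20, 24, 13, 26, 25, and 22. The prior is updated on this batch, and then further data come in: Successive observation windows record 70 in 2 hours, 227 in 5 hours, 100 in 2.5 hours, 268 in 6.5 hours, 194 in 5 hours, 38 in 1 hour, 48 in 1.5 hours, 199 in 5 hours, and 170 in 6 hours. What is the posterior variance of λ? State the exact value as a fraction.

6008/7569

Total count: 29 + 23 + 20 + 24 + 13 + 26 + 25 + 22 = 182.
Total exposure: 8 hours.
After the first batch: Gamma(6 + 182, 1 + 8) = Gamma(188, 9).
Total count: 70 + 227 + 100 + 268 + 194 + 38 + 48 + 199 + 170 = 1314.
Total exposure: 2 + 5 + 2.5 + 6.5 + 5 + 1 + 1.5 + 5 + 6 = 34.5 hours.
After the second batch: Gamma(188 + 1314, 9 + 34.5) = Gamma(1502, 87/2).
Posterior variance = α'/β'² = 1502/(7569/4) = 6008/7569.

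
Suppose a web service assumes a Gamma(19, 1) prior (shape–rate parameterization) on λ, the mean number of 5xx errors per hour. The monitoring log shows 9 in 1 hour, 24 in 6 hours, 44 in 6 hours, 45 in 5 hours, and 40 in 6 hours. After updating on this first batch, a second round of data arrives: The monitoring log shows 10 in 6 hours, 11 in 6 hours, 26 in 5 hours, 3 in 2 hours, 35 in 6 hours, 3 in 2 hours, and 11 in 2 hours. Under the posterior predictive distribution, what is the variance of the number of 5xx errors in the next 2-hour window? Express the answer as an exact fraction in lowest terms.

Total count: 9 + 24 + 44 + 45 + 40 = 162.
Total exposure: 1 + 6 + 6 + 5 + 6 = 24 hours.
After the first batch: Gamma(19 + 162, 1 + 24) = Gamma(181, 25).
Total count: 10 + 11 + 26 + 3 + 35 + 3 + 11 = 99.
Total exposure: 6 + 6 + 5 + 2 + 6 + 2 + 2 = 29 hours.
After the second batch: Gamma(181 + 99, 25 + 29) = Gamma(280, 54).
The posterior predictive for a window of length T is Negative Binomial with variance T·α'·(β'+T)/β'² = 2·280·56/2916 = 7840/729.

7840/729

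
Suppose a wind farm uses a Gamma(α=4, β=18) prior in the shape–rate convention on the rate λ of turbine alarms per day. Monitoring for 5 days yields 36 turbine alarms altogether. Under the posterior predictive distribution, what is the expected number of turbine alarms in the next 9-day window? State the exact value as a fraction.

Total count 36 over total exposure 5 days.
Posterior: α' = 4 + 36 = 40, β' = 18 + 5 = 23.
Predictive mean over a 9-day window = T·E[λ|data] = 9·40/23 = 360/23.

360/23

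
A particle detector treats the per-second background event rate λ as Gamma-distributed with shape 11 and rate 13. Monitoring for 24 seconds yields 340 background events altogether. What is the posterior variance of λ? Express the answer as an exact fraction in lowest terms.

351/1369

Total count 340 over total exposure 24 seconds.
Gamma(α, β) with Poisson data over total exposure Σt gives posterior Gamma(α+Σx, β+Σt) = Gamma(351, 37).
Posterior variance = α'/β'² = 351/1369.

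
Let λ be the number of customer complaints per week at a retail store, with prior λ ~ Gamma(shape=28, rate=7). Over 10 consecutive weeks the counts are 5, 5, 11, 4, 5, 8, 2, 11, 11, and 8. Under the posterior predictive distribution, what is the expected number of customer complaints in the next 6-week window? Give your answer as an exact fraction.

588/17

Total count: 5 + 5 + 11 + 4 + 5 + 8 + 2 + 11 + 11 + 8 = 70.
Total exposure: 10 weeks.
Posterior: α' = 28 + 70 = 98, β' = 7 + 10 = 17.
Predictive mean over a 6-week window = T·E[λ|data] = 6·98/17 = 588/17.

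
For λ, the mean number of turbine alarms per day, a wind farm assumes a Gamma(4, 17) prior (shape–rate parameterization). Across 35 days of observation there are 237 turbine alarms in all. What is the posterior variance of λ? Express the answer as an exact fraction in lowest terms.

241/2704

Total count 237 over total exposure 35 days.
Gamma(α, β) with Poisson data over total exposure Σt gives posterior Gamma(α+Σx, β+Σt) = Gamma(241, 52).
Posterior variance = α'/β'² = 241/2704.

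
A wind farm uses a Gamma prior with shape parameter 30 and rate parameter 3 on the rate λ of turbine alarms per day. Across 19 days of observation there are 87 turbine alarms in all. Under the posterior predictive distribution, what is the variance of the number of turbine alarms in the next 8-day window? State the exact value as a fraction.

7020/121

Total count 87 over total exposure 19 days.
The Gamma prior is conjugate for the Poisson rate, so λ | data ~ Gamma(30+87, 3+19) = Gamma(117, 22).
The posterior predictive for a window of length T is Negative Binomial with variance T·α'·(β'+T)/β'² = 8·117·30/484 = 7020/121.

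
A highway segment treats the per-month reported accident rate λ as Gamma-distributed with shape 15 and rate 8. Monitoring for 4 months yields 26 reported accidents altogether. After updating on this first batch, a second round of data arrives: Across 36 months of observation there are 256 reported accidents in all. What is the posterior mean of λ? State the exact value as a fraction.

Total count 26 over total exposure 4 months.
After the first batch: Gamma(15 + 26, 8 + 4) = Gamma(41, 12).
Total count 256 over total exposure 36 months.
After the second batch: Gamma(41 + 256, 12 + 36) = Gamma(297, 48).
Posterior mean = α'/β' = 297/48 = 99/16.

99/16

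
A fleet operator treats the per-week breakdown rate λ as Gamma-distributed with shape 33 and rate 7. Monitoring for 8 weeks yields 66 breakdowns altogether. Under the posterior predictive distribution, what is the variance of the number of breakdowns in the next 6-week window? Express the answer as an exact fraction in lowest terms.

Total count 66 over total exposure 8 weeks.
By Gamma–Poisson conjugacy, the posterior is Gamma(α + Σx, β + Σt) = Gamma(33 + 66, 7 + 8) = Gamma(99, 15).
The posterior predictive for a window of length T is Negative Binomial with variance T·α'·(β'+T)/β'² = 6·99·21/225 = 1386/25.

1386/25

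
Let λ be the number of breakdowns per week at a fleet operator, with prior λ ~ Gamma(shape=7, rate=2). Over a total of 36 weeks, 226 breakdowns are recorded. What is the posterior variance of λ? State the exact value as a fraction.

233/1444

Total count 226 over total exposure 36 weeks.
Gamma(α, β) with Poisson data over total exposure Σt gives posterior Gamma(α+Σx, β+Σt) = Gamma(233, 38).
Posterior variance = α'/β'² = 233/1444.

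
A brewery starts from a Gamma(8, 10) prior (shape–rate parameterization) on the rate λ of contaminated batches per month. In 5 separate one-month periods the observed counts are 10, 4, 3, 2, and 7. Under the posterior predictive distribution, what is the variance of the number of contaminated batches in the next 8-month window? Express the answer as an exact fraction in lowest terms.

Total count: 10 + 4 + 3 + 2 + 7 = 26.
Total exposure: 5 months.
Conjugate update: add total count to the shape and total exposure to the rate, giving Gamma(34, 15).
The posterior predictive for a window of length T is Negative Binomial with variance T·α'·(β'+T)/β'² = 8·34·23/225 = 6256/225.

6256/225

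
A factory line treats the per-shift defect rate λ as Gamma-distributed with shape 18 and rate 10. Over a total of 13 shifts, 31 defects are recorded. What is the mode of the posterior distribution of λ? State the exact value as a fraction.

48/23

Total count 31 over total exposure 13 shifts.
By Gamma–Poisson conjugacy, the posterior is Gamma(α + Σx, β + Σt) = Gamma(18 + 31, 10 + 13) = Gamma(49, 23).
Posterior mode = (α'−1)/β' = 48/23.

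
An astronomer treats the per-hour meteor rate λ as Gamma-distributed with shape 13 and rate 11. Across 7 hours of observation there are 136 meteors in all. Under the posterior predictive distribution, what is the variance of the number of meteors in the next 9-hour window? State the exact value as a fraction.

447/4

Total count 136 over total exposure 7 hours.
The Gamma prior is conjugate for the Poisson rate, so λ | data ~ Gamma(13+136, 11+7) = Gamma(149, 18).
The posterior predictive for a window of length T is Negative Binomial with variance T·α'·(β'+T)/β'² = 9·149·27/324 = 447/4.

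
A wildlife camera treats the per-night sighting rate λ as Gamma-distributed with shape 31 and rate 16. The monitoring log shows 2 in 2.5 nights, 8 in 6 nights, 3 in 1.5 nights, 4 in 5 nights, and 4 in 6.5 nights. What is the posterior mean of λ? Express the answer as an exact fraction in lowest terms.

Total count: 2 + 8 + 3 + 4 + 4 = 21.
Total exposure: 2.5 + 6 + 1.5 + 5 + 6.5 = 21.5 nights.
By Gamma–Poisson conjugacy, the posterior is Gamma(α + Σx, β + Σt) = Gamma(31 + 21, 16 + 21.5) = Gamma(52, 75/2).
Posterior mean = α'/β' = 52/(75/2) = 104/75.

104/75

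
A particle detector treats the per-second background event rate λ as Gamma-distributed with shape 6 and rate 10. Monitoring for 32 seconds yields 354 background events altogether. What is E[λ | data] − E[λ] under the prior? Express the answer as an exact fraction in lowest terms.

279/35

Total count 354 over total exposure 32 seconds.
Posterior: α' = 6 + 354 = 360, β' = 10 + 32 = 42.
Posterior mean = 360/42 = 60/7; prior mean = 6/10 = 3/5. Difference = 60/7 − 3/5 = 279/35.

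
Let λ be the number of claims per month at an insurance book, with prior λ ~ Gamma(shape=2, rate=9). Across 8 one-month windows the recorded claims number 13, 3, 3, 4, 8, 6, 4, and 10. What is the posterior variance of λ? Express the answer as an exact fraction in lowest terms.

53/289

Total count: 13 + 3 + 3 + 4 + 8 + 6 + 4 + 10 = 51.
Total exposure: 8 months.
The Gamma prior is conjugate for the Poisson rate, so λ | data ~ Gamma(2+51, 9+8) = Gamma(53, 17).
Posterior variance = α'/β'² = 53/289.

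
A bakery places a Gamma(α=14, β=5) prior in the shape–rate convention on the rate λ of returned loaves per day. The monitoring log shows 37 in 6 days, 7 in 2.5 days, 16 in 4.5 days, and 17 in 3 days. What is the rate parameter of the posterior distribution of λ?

21

Total count: 37 + 7 + 16 + 17 = 77.
Total exposure: 6 + 2.5 + 4.5 + 3 = 16 days.
The Gamma prior is conjugate for the Poisson rate, so λ | data ~ Gamma(14+77, 5+16) = Gamma(91, 21).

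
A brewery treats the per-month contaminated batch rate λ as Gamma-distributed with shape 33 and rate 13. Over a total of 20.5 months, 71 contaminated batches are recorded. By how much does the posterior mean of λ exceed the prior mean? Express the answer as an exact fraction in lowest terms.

493/871

Total count 71 over total exposure 20.5 months.
Gamma(α, β) with Poisson data over total exposure Σt gives posterior Gamma(α+Σx, β+Σt) = Gamma(104, 67/2).
Posterior mean = 104/(67/2) = 208/67; prior mean = 33/13 = 33/13. Difference = 208/67 − 33/13 = 493/871.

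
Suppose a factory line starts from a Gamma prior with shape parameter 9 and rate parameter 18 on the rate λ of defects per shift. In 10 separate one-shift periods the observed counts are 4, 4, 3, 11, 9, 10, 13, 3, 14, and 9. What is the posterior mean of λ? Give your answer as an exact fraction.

Total count: 4 + 4 + 3 + 11 + 9 + 10 + 13 + 3 + 14 + 9 = 80.
Total exposure: 10 shifts.
The Gamma prior is conjugate for the Poisson rate, so λ | data ~ Gamma(9+80, 18+10) = Gamma(89, 28).
Posterior mean = α'/β' = 89/28.

89/28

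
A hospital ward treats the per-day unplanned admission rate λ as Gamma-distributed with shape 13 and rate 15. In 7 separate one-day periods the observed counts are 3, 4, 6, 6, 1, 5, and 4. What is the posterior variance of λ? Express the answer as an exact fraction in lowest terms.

Total count: 3 + 4 + 6 + 6 + 1 + 5 + 4 = 29.
Total exposure: 7 days.
The Gamma prior is conjugate for the Poisson rate, so λ | data ~ Gamma(13+29, 15+7) = Gamma(42, 22).
Posterior variance = α'/β'² = 42/484 = 21/242.

21/242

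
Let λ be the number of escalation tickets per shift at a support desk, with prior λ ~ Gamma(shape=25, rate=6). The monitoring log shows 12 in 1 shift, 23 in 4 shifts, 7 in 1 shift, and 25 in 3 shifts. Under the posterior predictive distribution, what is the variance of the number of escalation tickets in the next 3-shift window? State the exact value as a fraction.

552/25

Total count: 12 + 23 + 7 + 25 = 67.
Total exposure: 1 + 4 + 1 + 3 = 9 shifts.
By Gamma–Poisson conjugacy, the posterior is Gamma(α + Σx, β + Σt) = Gamma(25 + 67, 6 + 9) = Gamma(92, 15).
The posterior predictive for a window of length T is Negative Binomial with variance T·α'·(β'+T)/β'² = 3·92·18/225 = 552/25.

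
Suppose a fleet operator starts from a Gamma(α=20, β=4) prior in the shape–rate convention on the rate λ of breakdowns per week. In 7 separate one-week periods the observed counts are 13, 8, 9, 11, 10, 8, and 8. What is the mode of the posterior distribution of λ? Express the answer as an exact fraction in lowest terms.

Total count: 13 + 8 + 9 + 11 + 10 + 8 + 8 = 67.
Total exposure: 7 weeks.
By Gamma–Poisson conjugacy, the posterior is Gamma(α + Σx, β + Σt) = Gamma(20 + 67, 4 + 7) = Gamma(87, 11).
Posterior mode = (α'−1)/β' = 86/11.

86/11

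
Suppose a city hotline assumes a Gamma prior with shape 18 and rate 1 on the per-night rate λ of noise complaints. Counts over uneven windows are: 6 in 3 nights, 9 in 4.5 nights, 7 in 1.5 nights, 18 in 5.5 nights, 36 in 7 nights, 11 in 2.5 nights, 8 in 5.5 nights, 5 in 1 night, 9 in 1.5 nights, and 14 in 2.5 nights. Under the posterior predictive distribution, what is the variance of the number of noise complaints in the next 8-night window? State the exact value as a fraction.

Total count: 6 + 9 + 7 + 18 + 36 + 11 + 8 + 5 + 9 + 14 = 123.
Total exposure: 3 + 4.5 + 1.5 + 5.5 + 7 + 2.5 + 5.5 + 1 + 1.5 + 2.5 = 34.5 nights.
Conjugate update: add total count to the shape and total exposure to the rate, giving Gamma(141, 71/2).
The posterior predictive for a window of length T is Negative Binomial with variance T·α'·(β'+T)/β'² = 8·141·(87/2)/(5041/4) = 196272/5041.

196272/5041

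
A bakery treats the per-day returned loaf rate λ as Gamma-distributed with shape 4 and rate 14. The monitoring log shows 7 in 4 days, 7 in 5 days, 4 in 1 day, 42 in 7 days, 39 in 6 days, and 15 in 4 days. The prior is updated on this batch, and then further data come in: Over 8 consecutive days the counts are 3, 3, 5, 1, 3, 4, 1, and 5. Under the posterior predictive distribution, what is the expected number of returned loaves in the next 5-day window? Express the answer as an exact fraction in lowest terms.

Total count: 7 + 7 + 4 + 42 + 39 + 15 = 114.
Total exposure: 4 + 5 + 1 + 7 + 6 + 4 = 27 days.
After the first batch: Gamma(4 + 114, 14 + 27) = Gamma(118, 41).
Total count: 3 + 3 + 5 + 1 + 3 + 4 + 1 + 5 = 25.
Total exposure: 8 days.
After the second batch: Gamma(118 + 25, 41 + 8) = Gamma(143, 49).
Predictive mean over a 5-day window = T·E[λ|data] = 5·143/49 = 715/49.

715/49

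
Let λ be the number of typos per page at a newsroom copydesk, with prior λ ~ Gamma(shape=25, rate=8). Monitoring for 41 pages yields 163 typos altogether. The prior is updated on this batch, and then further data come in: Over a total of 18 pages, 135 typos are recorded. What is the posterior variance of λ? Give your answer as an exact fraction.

323/4489

Total count 163 over total exposure 41 pages.
After the first batch: Gamma(25 + 163, 8 + 41) = Gamma(188, 49).
Total count 135 over total exposure 18 pages.
After the second batch: Gamma(188 + 135, 49 + 18) = Gamma(323, 67).
Posterior variance = α'/β'² = 323/4489.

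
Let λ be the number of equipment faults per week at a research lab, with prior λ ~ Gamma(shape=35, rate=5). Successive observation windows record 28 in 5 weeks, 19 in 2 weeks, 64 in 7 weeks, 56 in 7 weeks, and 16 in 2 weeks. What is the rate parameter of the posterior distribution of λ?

28

Total count: 28 + 19 + 64 + 56 + 16 = 183.
Total exposure: 5 + 2 + 7 + 7 + 2 = 23 weeks.
By Gamma–Poisson conjugacy, the posterior is Gamma(α + Σx, β + Σt) = Gamma(35 + 183, 5 + 23) = Gamma(218, 28).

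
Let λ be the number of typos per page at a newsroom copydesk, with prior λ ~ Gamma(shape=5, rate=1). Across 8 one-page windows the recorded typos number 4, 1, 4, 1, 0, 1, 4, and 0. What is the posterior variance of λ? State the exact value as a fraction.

Total count: 4 + 1 + 4 + 1 + 0 + 1 + 4 + 0 = 15.
Total exposure: 8 pages.
The Gamma prior is conjugate for the Poisson rate, so λ | data ~ Gamma(5+15, 1+8) = Gamma(20, 9).
Posterior variance = α'/β'² = 20/81.

20/81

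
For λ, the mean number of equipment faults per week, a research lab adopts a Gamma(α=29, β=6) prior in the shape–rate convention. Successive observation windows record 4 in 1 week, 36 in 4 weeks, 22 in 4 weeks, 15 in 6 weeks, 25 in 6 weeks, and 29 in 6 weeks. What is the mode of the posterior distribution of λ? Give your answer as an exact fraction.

Total count: 4 + 36 + 22 + 15 + 25 + 29 = 131.
Total exposure: 1 + 4 + 4 + 6 + 6 + 6 = 27 weeks.
Gamma(α, β) with Poisson data over total exposure Σt gives posterior Gamma(α+Σx, β+Σt) = Gamma(160, 33).
Posterior mode = (α'−1)/β' = 159/33 = 53/11.

53/11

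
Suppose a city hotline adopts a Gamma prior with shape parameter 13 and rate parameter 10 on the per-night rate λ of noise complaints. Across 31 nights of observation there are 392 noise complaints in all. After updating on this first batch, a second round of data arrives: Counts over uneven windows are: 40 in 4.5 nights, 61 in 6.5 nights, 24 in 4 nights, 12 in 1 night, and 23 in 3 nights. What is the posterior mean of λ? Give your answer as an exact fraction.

113/12

Total count 392 over total exposure 31 nights.
After the first batch: Gamma(13 + 392, 10 + 31) = Gamma(405, 41).
Total count: 40 + 61 + 24 + 12 + 23 = 160.
Total exposure: 4.5 + 6.5 + 4 + 1 + 3 = 19 nights.
After the second batch: Gamma(405 + 160, 41 + 19) = Gamma(565, 60).
Posterior mean = α'/β' = 565/60 = 113/12.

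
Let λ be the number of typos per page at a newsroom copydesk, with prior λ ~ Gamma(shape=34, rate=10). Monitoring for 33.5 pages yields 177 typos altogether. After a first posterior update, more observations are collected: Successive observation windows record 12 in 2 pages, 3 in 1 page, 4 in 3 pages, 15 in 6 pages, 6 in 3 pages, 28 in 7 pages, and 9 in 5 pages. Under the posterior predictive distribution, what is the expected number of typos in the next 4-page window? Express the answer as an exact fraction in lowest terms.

Total count 177 over total exposure 33.5 pages.
After the first batch: Gamma(34 + 177, 10 + 33.5) = Gamma(211, 87/2).
Total count: 12 + 3 + 4 + 15 + 6 + 28 + 9 = 77.
Total exposure: 2 + 1 + 3 + 6 + 3 + 7 + 5 = 27 pages.
After the second batch: Gamma(211 + 77, 87/2 + 27) = Gamma(288, 141/2).
Predictive mean over a 4-page window = T·E[λ|data] = 4·288/(141/2) = 768/47.

768/47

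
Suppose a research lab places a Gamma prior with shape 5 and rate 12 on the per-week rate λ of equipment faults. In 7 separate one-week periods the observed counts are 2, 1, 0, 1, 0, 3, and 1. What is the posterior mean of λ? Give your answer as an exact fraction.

Total count: 2 + 1 + 0 + 1 + 0 + 3 + 1 = 8.
Total exposure: 7 weeks.
Posterior: α' = 5 + 8 = 13, β' = 12 + 7 = 19.
Posterior mean = α'/β' = 13/19.

13/19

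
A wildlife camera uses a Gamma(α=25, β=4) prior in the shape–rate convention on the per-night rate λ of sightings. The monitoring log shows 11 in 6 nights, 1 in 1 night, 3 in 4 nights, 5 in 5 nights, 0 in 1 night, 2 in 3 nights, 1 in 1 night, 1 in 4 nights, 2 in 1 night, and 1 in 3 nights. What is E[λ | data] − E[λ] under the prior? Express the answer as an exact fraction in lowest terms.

Total count: 11 + 1 + 3 + 5 + 0 + 2 + 1 + 1 + 2 + 1 = 27.
Total exposure: 6 + 1 + 4 + 5 + 1 + 3 + 1 + 4 + 1 + 3 = 29 nights.
Gamma(α, β) with Poisson data over total exposure Σt gives posterior Gamma(α+Σx, β+Σt) = Gamma(52, 33).
Posterior mean = 52/33 = 52/33; prior mean = 25/4 = 25/4. Difference = 52/33 − 25/4 = -617/132.

-617/132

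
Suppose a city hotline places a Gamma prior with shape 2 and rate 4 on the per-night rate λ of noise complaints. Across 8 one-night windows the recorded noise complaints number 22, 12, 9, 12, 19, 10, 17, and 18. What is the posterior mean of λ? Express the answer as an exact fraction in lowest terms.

Total count: 22 + 12 + 9 + 12 + 19 + 10 + 17 + 18 = 119.
Total exposure: 8 nights.
The Gamma prior is conjugate for the Poisson rate, so λ | data ~ Gamma(2+119, 4+8) = Gamma(121, 12).
Posterior mean = α'/β' = 121/12.

121/12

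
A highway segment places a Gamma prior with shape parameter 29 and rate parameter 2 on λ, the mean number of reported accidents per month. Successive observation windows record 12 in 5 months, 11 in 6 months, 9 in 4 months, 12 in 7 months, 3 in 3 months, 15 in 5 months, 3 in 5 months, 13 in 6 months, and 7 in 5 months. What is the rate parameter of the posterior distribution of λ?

48

Total count: 12 + 11 + 9 + 12 + 3 + 15 + 3 + 13 + 7 = 85.
Total exposure: 5 + 6 + 4 + 7 + 3 + 5 + 5 + 6 + 5 = 46 months.
The Gamma prior is conjugate for the Poisson rate, so λ | data ~ Gamma(29+85, 2+46) = Gamma(114, 48).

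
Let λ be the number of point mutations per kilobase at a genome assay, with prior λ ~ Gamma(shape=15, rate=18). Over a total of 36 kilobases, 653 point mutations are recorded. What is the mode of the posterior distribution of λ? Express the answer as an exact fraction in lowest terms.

Total count 653 over total exposure 36 kilobases.
By Gamma–Poisson conjugacy, the posterior is Gamma(α + Σx, β + Σt) = Gamma(15 + 653, 18 + 36) = Gamma(668, 54).
Posterior mode = (α'−1)/β' = 667/54.

667/54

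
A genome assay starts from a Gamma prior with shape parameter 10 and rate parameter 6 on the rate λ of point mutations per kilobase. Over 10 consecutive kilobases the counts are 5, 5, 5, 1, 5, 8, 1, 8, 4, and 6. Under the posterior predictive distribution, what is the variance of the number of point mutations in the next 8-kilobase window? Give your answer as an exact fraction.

Total count: 5 + 5 + 5 + 1 + 5 + 8 + 1 + 8 + 4 + 6 = 48.
Total exposure: 10 kilobases.
Posterior: α' = 10 + 48 = 58, β' = 6 + 10 = 16.
The posterior predictive for a window of length T is Negative Binomial with variance T·α'·(β'+T)/β'² = 8·58·24/256 = 87/2.

87/2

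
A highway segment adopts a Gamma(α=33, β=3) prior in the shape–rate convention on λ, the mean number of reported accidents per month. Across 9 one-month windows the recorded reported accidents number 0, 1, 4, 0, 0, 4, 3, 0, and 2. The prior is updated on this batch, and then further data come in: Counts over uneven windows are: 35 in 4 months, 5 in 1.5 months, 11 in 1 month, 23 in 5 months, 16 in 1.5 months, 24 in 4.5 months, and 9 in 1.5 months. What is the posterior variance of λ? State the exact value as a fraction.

Total count: 0 + 1 + 4 + 0 + 0 + 4 + 3 + 0 + 2 = 14.
Total exposure: 9 months.
After the first batch: Gamma(33 + 14, 3 + 9) = Gamma(47, 12).
Total count: 35 + 5 + 11 + 23 + 16 + 24 + 9 = 123.
Total exposure: 4 + 1.5 + 1 + 5 + 1.5 + 4.5 + 1.5 = 19 months.
After the second batch: Gamma(47 + 123, 12 + 19) = Gamma(170, 31).
Posterior variance = α'/β'² = 170/961.

170/961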